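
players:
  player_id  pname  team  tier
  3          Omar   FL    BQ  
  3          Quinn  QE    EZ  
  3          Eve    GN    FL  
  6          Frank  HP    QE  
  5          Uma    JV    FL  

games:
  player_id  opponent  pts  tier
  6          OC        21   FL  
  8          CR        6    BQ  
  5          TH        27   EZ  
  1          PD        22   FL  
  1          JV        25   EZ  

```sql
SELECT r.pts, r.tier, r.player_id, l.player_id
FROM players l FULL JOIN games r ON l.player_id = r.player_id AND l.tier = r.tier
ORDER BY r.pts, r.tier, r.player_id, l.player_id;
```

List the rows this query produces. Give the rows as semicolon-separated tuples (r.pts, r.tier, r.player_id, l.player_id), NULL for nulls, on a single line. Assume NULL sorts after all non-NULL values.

FULL OUTER JOIN keeps every row from both sides; unmatched rows get NULL for the other side's columns.
Matching on l.player_id = r.player_id AND l.tier = r.tier.
Matched pairs: 0; unmatched l rows kept: 5; unmatched r rows kept: 5.

(6, BQ, 8, NULL); (21, FL, 6, NULL); (22, FL, 1, NULL); (25, EZ, 1, NULL); (27, EZ, 5, NULL); (NULL, NULL, NULL, 3); (NULL, NULL, NULL, 3); (NULL, NULL, NULL, 3); (NULL, NULL, NULL, 5); (NULL, NULL, NULL, 6)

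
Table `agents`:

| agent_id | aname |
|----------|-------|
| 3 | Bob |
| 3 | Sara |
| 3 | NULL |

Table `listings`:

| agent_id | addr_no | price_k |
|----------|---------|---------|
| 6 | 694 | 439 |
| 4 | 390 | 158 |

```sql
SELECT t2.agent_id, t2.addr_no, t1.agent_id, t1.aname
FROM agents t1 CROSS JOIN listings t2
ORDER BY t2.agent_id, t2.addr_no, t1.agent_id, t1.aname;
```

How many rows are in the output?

CROSS JOIN pairs every row of `agents` with every row of `listings`: 3 × 2 = 6 rows.

6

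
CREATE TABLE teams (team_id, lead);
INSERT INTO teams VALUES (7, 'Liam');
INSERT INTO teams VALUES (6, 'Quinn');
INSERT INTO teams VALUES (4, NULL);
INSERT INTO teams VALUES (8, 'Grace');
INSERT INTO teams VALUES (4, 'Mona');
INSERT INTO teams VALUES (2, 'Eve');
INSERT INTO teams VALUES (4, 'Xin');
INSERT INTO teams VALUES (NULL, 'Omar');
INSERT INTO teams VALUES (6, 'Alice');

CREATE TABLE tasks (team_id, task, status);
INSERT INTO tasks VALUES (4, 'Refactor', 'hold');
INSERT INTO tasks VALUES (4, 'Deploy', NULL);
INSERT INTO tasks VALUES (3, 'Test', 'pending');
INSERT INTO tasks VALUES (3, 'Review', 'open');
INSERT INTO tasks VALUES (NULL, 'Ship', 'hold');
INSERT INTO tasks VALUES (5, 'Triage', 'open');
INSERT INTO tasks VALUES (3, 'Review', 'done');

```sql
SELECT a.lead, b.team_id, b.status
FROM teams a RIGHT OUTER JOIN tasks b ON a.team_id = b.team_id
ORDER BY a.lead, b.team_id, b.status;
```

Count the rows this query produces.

RIGHT JOIN keeps every row from `tasks`; unmatched rows get NULL for `teams`'s columns.
Matching on a.team_id = b.team_id. A NULL in a compared column never satisfies the condition.
Matched pairs: 6; unmatched b rows kept: 5.
Total: 6 matched + 5 padded = 11 rows.

11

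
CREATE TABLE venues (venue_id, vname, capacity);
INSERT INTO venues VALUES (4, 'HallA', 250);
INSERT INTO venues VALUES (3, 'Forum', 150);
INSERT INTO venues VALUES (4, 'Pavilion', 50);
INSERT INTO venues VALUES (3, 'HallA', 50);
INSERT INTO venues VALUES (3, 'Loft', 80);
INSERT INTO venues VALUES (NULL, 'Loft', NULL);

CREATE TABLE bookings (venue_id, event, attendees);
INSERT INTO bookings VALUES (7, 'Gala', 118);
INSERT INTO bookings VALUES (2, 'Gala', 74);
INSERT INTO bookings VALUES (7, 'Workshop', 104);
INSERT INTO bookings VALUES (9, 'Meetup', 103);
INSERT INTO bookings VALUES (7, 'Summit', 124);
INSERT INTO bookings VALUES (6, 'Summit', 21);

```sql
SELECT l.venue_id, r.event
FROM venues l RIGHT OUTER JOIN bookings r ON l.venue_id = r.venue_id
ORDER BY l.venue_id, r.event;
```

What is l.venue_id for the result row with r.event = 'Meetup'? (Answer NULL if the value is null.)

RIGHT JOIN keeps every row from `bookings`; unmatched rows get NULL for `venues`'s columns.
Matching on l.venue_id = r.venue_id. A NULL in a compared column never satisfies the condition.
- l (venue_id=4) has no partner in r.
- l (venue_id=3) has no partner in r.
- l (venue_id=4) has no partner in r.
- l (venue_id=3) has no partner in r.
- l (venue_id=3) has no partner in r.
- l (venue_id=NULL) has no partner in r.
- 6 row(s) from r found no l partner → padded with NULL.

NULL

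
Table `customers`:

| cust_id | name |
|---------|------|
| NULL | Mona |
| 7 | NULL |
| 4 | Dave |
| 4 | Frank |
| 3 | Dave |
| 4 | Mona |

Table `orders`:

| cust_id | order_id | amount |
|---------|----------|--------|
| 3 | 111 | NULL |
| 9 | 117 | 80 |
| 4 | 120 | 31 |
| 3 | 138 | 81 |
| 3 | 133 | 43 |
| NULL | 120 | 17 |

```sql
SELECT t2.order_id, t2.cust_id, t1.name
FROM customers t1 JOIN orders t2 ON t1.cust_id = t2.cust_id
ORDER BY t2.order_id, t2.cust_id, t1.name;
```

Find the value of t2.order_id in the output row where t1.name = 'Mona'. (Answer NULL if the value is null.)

INNER JOIN keeps only pairs where the ON condition holds.
Matching on t1.cust_id = t2.cust_id. A NULL in a compared column never satisfies the condition.
- t1[0] cust_id=NULL → no match; dropped.
- t1[1] cust_id=7 → no match; dropped.
- t1[2] cust_id=4 → 1 match(es) in t2 → 1 row(s).
- t1[3] cust_id=4 → 1 match(es) in t2 → 1 row(s).
- t1[4] cust_id=3 → 3 match(es) in t2 → 3 row(s).
- t1[5] cust_id=4 → 1 match(es) in t2 → 1 row(s).

120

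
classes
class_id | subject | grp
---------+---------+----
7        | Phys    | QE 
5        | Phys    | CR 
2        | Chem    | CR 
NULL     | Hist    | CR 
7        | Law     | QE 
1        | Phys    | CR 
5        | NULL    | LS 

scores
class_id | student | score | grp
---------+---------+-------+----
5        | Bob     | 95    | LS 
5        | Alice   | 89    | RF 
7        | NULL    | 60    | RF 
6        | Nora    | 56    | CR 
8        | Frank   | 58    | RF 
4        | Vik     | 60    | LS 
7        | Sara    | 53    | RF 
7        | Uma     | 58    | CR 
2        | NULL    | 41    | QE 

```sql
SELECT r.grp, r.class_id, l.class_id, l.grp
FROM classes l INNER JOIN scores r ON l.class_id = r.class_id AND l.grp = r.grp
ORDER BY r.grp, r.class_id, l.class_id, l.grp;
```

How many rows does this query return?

INNER JOIN keeps only pairs where the ON condition holds.
Matching on l.class_id = r.class_id AND l.grp = r.grp. A NULL in a compared column never satisfies the condition.
- l row (class_id=7, grp=QE): no match → dropped.
- l row (class_id=5, grp=CR): no match → dropped.
- l row (class_id=2, grp=CR): no match → dropped.
- l row (class_id=NULL, grp=CR): no match → dropped.
- l row (class_id=7, grp=QE): no match → dropped.
- l row (class_id=1, grp=CR): no match → dropped.
- l row (class_id=5, grp=LS): matches 1 r row(s) → 1 output row(s).
Total: 1 rows.

1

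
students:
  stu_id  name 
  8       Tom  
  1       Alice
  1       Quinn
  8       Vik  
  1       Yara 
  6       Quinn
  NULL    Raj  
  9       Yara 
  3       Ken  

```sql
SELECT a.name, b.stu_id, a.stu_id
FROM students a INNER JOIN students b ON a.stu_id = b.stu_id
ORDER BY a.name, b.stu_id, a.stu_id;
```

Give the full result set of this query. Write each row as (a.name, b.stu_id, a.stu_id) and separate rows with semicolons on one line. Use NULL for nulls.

(Alice, 1, 1); (Alice, 1, 1); (Alice, 1, 1); (Ken, 3, 3); (Quinn, 1, 1); (Quinn, 1, 1); (Quinn, 1, 1); (Quinn, 6, 6); (Tom, 8, 8); (Tom, 8, 8); (Vik, 8, 8); (Vik, 8, 8); (Yara, 1, 1); (Yara, 1, 1); (Yara, 1, 1); (Yara, 9, 9)

INNER JOIN keeps only pairs where the ON condition holds.
Matching on a.stu_id = b.stu_id. A NULL in a compared column never satisfies the condition.
- a (stu_id=8) pairs with 2 row(s) of b.
- a (stu_id=1) pairs with 3 row(s) of b.
- a (stu_id=1) pairs with 3 row(s) of b.
- a (stu_id=8) pairs with 2 row(s) of b.
- a (stu_id=1) pairs with 3 row(s) of b.
- a (stu_id=6) pairs with 1 row(s) of b.
- a (stu_id=NULL) has no partner → excluded.
- a (stu_id=9) pairs with 1 row(s) of b.
- a (stu_id=3) pairs with 1 row(s) of b.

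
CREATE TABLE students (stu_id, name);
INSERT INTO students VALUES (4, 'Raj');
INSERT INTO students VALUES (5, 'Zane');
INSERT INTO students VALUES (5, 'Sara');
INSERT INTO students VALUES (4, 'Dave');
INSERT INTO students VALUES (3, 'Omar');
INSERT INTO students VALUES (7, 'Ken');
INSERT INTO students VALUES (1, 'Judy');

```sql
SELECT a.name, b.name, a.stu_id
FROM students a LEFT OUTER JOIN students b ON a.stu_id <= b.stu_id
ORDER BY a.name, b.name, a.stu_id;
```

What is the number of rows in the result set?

30

LEFT JOIN keeps every row from `students a`; unmatched rows get NULL for `students b`'s columns.
Matching on a.stu_id <= b.stu_id.
- stu_id=4: 5 matching b row(s), so 5 row(s) emitted.
- stu_id=5: 3 matching b row(s), so 3 row(s) emitted.
- stu_id=5: 3 matching b row(s), so 3 row(s) emitted.
- stu_id=4: 5 matching b row(s), so 5 row(s) emitted.
- stu_id=3: 6 matching b row(s), so 6 row(s) emitted.
- stu_id=7: 1 matching b row(s), so 1 row(s) emitted.
- stu_id=1: 7 matching b row(s), so 7 row(s) emitted.
Total: 30 rows.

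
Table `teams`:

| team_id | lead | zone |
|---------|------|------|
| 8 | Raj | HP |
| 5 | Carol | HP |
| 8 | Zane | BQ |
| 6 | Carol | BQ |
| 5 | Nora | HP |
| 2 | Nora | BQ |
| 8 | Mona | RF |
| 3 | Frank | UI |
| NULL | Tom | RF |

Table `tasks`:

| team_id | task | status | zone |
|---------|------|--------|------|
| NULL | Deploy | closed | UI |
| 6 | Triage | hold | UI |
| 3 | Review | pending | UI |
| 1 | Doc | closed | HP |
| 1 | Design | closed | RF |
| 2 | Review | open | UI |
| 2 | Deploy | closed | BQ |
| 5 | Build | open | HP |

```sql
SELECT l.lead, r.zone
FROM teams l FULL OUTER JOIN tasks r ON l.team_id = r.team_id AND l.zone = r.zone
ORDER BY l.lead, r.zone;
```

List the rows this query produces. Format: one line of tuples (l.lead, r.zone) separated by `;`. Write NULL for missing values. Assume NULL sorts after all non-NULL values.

(Carol, HP); (Carol, NULL); (Frank, UI); (Mona, NULL); (Nora, BQ); (Nora, HP); (Raj, NULL); (Tom, NULL); (Zane, NULL); (NULL, HP); (NULL, RF); (NULL, UI); (NULL, UI); (NULL, UI)

FULL OUTER JOIN keeps every row from both sides; unmatched rows get NULL for the other side's columns.
Matching on l.team_id = r.team_id AND l.zone = r.zone. A NULL in a compared column never satisfies the condition.
- l[0] team_id=8, zone=HP → no match; kept with NULLs on the r side.
- l[1] team_id=5, zone=HP → 1 match(es) in r → 1 row(s).
- l[2] team_id=8, zone=BQ → no match; kept with NULLs on the r side.
- l[3] team_id=6, zone=BQ → no match; kept with NULLs on the r side.
- l[4] team_id=5, zone=HP → 1 match(es) in r → 1 row(s).
- l[5] team_id=2, zone=BQ → 1 match(es) in r → 1 row(s).
- l[6] team_id=8, zone=RF → no match; kept with NULLs on the r side.
- l[7] team_id=3, zone=UI → 1 match(es) in r → 1 row(s).
- l[8] team_id=NULL, zone=RF → no match; kept with NULLs on the r side.
- 5 r row(s) had no l match → kept, l columns NULL.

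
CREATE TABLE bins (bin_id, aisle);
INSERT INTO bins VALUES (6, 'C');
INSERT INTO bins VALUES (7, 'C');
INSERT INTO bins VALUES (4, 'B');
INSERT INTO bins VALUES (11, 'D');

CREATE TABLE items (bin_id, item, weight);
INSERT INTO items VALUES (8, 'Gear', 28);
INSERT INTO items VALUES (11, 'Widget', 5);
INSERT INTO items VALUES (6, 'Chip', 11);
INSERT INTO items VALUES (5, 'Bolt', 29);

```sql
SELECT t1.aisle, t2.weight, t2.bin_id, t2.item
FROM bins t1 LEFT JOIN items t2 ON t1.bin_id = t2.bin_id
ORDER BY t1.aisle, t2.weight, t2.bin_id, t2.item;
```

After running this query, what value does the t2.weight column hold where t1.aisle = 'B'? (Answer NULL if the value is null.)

NULL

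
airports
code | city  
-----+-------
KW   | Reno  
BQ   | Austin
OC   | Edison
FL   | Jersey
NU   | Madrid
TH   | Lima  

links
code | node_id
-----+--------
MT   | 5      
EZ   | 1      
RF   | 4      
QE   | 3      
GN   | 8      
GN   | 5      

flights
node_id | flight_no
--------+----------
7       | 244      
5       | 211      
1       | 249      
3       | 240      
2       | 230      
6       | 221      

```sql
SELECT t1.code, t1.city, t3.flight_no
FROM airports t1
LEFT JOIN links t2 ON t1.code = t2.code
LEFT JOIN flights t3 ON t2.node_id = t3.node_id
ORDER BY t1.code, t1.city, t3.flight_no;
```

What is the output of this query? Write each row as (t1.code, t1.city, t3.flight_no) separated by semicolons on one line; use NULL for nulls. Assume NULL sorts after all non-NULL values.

(BQ, Austin, NULL); (FL, Jersey, NULL); (KW, Reno, NULL); (NU, Madrid, NULL); (OC, Edison, NULL); (TH, Lima, NULL)

Joins associate left-to-right: airports LEFT JOIN links on code gives 6 intermediate row(s).
Then LEFT JOIN `flights t3` on node_id: each of those 6 rows is kept; rows whose t2.node_id has no match in t3 get NULL for t3's columns.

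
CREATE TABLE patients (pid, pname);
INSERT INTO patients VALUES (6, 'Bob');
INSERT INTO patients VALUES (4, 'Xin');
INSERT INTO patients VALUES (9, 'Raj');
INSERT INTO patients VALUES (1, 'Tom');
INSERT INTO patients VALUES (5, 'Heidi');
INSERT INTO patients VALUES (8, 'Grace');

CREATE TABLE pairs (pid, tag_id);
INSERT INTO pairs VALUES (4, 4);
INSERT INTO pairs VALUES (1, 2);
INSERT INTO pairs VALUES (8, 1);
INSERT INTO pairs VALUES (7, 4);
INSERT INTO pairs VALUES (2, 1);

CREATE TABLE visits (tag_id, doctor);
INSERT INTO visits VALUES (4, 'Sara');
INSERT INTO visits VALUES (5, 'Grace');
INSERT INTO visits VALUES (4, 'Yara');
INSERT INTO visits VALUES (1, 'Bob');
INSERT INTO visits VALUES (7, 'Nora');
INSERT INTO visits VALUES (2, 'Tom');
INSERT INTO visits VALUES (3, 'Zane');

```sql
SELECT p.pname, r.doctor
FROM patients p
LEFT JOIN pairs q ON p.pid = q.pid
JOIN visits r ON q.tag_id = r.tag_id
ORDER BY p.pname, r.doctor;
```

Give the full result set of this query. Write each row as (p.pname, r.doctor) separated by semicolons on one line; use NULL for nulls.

(Grace, Bob); (Tom, Tom); (Xin, Sara); (Xin, Yara)

Joins associate left-to-right: patients LEFT JOIN pairs on pid gives 6 intermediate row(s).
Then INNER JOIN `visits r` on tag_id: keep only rows whose q.tag_id appears in r.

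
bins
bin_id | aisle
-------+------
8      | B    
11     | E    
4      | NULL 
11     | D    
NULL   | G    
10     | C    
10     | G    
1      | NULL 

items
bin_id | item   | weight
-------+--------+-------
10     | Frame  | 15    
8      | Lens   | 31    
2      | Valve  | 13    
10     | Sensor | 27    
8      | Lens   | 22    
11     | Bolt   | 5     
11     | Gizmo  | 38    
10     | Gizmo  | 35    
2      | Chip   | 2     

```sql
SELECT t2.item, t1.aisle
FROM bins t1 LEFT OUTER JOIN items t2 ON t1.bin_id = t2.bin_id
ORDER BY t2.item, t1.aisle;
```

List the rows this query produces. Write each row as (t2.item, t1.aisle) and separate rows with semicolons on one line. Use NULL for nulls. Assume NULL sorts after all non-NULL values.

LEFT JOIN keeps every row from `bins`; unmatched rows get NULL for `items`'s columns.
Matching on t1.bin_id = t2.bin_id. A NULL in a compared column never satisfies the condition.
Matched pairs: 12; unmatched t1 rows kept: 3.

(Bolt, D); (Bolt, E); (Frame, C); (Frame, G); (Gizmo, C); (Gizmo, D); (Gizmo, E); (Gizmo, G); (Lens, B); (Lens, B); (Sensor, C); (Sensor, G); (NULL, G); (NULL, NULL); (NULL, NULL)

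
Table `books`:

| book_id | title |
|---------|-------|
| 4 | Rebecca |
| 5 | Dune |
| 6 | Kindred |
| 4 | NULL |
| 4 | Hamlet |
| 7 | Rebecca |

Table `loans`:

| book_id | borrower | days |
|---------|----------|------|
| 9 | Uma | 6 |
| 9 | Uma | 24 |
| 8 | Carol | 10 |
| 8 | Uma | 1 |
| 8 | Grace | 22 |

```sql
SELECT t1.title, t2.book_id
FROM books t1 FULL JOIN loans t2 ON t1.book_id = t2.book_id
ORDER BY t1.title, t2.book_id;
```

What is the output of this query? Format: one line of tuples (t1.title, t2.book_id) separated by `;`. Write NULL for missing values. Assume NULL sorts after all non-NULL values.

FULL OUTER JOIN keeps every row from both sides; unmatched rows get NULL for the other side's columns.
Matching on t1.book_id = t2.book_id.
- t1 row (book_id=4): no match → kept, t2 columns NULL.
- t1 row (book_id=5): no match → kept, t2 columns NULL.
- t1 row (book_id=6): no match → kept, t2 columns NULL.
- t1 row (book_id=4): no match → kept, t2 columns NULL.
- t1 row (book_id=4): no match → kept, t2 columns NULL.
- t1 row (book_id=7): no match → kept, t2 columns NULL.
- 5 row(s) from t2 found no t1 partner → padded with NULL.

(Dune, NULL); (Hamlet, NULL); (Kindred, NULL); (Rebecca, NULL); (Rebecca, NULL); (NULL, 8); (NULL, 8); (NULL, 8); (NULL, 9); (NULL, 9); (NULL, NULL)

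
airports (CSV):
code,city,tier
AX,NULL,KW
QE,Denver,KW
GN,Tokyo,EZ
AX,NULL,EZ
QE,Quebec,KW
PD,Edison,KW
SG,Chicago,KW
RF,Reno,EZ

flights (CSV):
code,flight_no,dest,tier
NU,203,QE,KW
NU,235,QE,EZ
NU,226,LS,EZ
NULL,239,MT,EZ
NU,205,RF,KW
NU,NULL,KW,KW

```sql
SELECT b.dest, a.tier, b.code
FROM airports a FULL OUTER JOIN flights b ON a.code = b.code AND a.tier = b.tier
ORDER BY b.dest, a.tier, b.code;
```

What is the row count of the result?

FULL OUTER JOIN keeps every row from both sides; unmatched rows get NULL for the other side's columns.
Matching on a.code = b.code AND a.tier = b.tier. A NULL in a compared column never satisfies the condition.
Matched pairs: 0; unmatched a rows kept: 8; unmatched b rows kept: 6.
Total: 0 matched + 14 padded = 14 rows.

14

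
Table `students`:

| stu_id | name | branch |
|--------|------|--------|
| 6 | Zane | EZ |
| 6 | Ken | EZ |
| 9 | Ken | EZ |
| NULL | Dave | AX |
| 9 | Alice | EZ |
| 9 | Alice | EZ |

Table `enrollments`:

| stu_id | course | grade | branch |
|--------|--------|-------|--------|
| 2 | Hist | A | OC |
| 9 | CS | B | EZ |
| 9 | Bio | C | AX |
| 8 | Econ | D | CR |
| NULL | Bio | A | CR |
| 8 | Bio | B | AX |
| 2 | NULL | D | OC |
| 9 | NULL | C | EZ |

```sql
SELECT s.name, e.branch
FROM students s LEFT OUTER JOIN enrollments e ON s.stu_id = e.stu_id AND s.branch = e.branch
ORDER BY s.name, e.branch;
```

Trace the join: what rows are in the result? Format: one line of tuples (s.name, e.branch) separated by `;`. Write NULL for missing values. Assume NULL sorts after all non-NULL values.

(Alice, EZ); (Alice, EZ); (Alice, EZ); (Alice, EZ); (Dave, NULL); (Ken, EZ); (Ken, EZ); (Ken, NULL); (Zane, NULL)

LEFT JOIN keeps every row from `students`; unmatched rows get NULL for `enrollments`'s columns.
Matching on s.stu_id = e.stu_id AND s.branch = e.branch. A NULL in a compared column never satisfies the condition.
- s row (stu_id=6, branch=EZ): no match → kept, e columns NULL.
- s row (stu_id=6, branch=EZ): no match → kept, e columns NULL.
- s row (stu_id=9, branch=EZ): matches 2 e row(s) → 2 output row(s).
- s row (stu_id=NULL, branch=AX): no match → kept, e columns NULL.
- s row (stu_id=9, branch=EZ): matches 2 e row(s) → 2 output row(s).
- s row (stu_id=9, branch=EZ): matches 2 e row(s) → 2 output row(s).
After projecting and ordering:
s.name | e.branch
Alice | EZ
Alice | EZ
Alice | EZ
Alice | EZ
Dave | NULL
Ken | EZ
Ken | EZ
Ken | NULL
Zane | NULL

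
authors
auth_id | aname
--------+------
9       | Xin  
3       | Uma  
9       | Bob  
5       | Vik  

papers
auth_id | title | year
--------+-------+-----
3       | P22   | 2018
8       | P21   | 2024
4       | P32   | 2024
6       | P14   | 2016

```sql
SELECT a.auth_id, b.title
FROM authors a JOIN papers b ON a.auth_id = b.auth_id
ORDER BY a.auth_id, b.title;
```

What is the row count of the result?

1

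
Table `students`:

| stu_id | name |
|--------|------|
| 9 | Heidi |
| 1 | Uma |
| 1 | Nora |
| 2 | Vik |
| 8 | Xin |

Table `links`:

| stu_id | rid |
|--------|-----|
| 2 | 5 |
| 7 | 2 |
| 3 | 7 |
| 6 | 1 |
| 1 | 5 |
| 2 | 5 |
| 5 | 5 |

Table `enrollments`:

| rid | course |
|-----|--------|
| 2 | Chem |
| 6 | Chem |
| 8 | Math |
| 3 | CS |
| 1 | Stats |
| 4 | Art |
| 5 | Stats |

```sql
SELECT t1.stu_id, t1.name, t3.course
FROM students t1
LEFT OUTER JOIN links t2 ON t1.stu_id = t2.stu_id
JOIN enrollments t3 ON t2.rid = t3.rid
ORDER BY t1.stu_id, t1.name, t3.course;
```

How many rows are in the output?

Joins associate left-to-right: students LEFT JOIN links on stu_id gives 6 intermediate row(s).
Then INNER JOIN `enrollments t3` on rid: keep only rows whose t2.rid appears in t3.
Result: 4 row(s).

4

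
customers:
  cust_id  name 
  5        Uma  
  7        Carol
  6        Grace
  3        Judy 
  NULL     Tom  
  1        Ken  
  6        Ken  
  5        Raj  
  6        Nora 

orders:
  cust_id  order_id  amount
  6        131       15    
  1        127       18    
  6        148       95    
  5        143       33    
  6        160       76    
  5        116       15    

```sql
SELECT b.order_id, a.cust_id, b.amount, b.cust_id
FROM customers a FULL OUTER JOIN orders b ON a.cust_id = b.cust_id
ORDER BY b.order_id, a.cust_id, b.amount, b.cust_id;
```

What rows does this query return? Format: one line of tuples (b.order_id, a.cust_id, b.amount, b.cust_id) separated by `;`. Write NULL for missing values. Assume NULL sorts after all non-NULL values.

(116, 5, 15, 5); (116, 5, 15, 5); (127, 1, 18, 1); (131, 6, 15, 6); (131, 6, 15, 6); (131, 6, 15, 6); (143, 5, 33, 5); (143, 5, 33, 5); (148, 6, 95, 6); (148, 6, 95, 6); (148, 6, 95, 6); (160, 6, 76, 6); (160, 6, 76, 6); (160, 6, 76, 6); (NULL, 3, NULL, NULL); (NULL, 7, NULL, NULL); (NULL, NULL, NULL, NULL)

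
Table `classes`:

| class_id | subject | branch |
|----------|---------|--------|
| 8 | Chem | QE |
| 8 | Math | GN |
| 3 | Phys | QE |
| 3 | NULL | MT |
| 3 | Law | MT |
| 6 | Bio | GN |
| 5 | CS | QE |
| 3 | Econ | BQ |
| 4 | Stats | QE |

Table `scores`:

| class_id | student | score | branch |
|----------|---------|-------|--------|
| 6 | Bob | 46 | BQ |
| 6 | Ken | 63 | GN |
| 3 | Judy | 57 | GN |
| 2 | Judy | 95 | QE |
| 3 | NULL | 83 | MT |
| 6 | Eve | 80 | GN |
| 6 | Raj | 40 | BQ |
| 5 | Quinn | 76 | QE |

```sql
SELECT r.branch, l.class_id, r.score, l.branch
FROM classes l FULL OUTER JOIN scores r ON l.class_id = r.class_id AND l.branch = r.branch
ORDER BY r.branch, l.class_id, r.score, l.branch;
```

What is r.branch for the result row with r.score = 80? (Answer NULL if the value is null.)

GN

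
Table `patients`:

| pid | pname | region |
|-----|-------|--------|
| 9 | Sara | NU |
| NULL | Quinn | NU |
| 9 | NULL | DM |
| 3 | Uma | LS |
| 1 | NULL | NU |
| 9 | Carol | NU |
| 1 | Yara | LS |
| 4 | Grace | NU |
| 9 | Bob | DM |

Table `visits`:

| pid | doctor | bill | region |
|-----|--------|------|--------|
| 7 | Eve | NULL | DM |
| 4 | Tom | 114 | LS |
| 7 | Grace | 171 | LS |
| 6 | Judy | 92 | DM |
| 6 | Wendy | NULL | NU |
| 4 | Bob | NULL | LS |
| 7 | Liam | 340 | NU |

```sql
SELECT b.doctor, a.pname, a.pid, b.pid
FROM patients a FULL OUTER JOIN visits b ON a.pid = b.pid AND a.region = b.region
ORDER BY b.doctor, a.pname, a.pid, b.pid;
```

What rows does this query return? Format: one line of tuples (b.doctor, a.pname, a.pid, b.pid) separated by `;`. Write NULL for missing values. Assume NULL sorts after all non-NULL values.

FULL OUTER JOIN keeps every row from both sides; unmatched rows get NULL for the other side's columns.
Matching on a.pid = b.pid AND a.region = b.region. A NULL in a compared column never satisfies the condition.
- pid=9, region=NU: no b row matches, row kept with b columns NULL.
- pid=NULL, region=NU: no b row matches, row kept with b columns NULL.
- pid=9, region=DM: no b row matches, row kept with b columns NULL.
- pid=3, region=LS: no b row matches, row kept with b columns NULL.
- pid=1, region=NU: no b row matches, row kept with b columns NULL.
- pid=9, region=NU: no b row matches, row kept with b columns NULL.
- pid=1, region=LS: no b row matches, row kept with b columns NULL.
- pid=4, region=NU: no b row matches, row kept with b columns NULL.
- pid=9, region=DM: no b row matches, row kept with b columns NULL.
- 7 row(s) from b found no a partner → padded with NULL.

(Bob, NULL, NULL, 4); (Eve, NULL, NULL, 7); (Grace, NULL, NULL, 7); (Judy, NULL, NULL, 6); (Liam, NULL, NULL, 7); (Tom, NULL, NULL, 4); (Wendy, NULL, NULL, 6); (NULL, Bob, 9, NULL); (NULL, Carol, 9, NULL); (NULL, Grace, 4, NULL); (NULL, Quinn, NULL, NULL); (NULL, Sara, 9, NULL); (NULL, Uma, 3, NULL); (NULL, Yara, 1, NULL); (NULL, NULL, 1, NULL); (NULL, NULL, 9, NULL)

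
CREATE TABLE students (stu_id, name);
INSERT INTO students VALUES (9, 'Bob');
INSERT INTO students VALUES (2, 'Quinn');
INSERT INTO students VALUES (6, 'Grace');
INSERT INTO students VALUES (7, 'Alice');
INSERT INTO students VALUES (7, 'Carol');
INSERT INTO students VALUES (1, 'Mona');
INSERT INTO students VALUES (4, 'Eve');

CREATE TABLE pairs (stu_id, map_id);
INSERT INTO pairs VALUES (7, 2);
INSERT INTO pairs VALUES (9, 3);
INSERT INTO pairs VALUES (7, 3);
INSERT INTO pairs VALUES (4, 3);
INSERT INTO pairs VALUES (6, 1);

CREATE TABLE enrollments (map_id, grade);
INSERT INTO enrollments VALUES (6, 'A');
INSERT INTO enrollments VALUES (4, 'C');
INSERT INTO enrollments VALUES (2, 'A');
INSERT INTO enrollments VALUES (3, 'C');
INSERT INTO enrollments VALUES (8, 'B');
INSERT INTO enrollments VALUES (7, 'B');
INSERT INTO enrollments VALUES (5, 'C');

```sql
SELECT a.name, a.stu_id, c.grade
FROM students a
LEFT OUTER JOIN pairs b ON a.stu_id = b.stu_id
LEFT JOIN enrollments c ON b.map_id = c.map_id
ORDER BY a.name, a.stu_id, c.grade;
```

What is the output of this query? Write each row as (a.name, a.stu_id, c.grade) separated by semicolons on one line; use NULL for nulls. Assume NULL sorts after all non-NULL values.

(Alice, 7, A); (Alice, 7, C); (Bob, 9, C); (Carol, 7, A); (Carol, 7, C); (Eve, 4, C); (Grace, 6, NULL); (Mona, 1, NULL); (Quinn, 2, NULL)

Evaluate left to right. First `students a LEFT JOIN pairs b` on stu_id: 9 row(s).
Then LEFT JOIN `enrollments c` on map_id: each of those 9 rows is kept; rows whose b.map_id has no match in c get NULL for c's columns.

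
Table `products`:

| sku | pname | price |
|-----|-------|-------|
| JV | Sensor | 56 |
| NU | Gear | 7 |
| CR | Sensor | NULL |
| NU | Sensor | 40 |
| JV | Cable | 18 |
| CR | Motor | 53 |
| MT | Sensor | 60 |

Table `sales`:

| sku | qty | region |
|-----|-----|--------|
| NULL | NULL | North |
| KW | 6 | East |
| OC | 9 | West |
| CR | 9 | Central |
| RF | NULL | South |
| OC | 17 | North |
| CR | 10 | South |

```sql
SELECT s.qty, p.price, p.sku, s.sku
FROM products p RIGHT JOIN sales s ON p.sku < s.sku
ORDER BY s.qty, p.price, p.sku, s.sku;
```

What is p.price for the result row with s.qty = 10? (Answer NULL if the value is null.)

NULL

RIGHT JOIN keeps every row from `sales`; unmatched rows get NULL for `products`'s columns.
Matching on p.sku < s.sku. A NULL in a compared column never satisfies the condition.
- p (sku=JV) pairs with 4 row(s) of s.
- p (sku=NU) pairs with 3 row(s) of s.
- p (sku=CR) pairs with 4 row(s) of s.
- p (sku=NU) pairs with 3 row(s) of s.
- p (sku=JV) pairs with 4 row(s) of s.
- p (sku=CR) pairs with 4 row(s) of s.
- p (sku=MT) pairs with 3 row(s) of s.
- 3 row(s) from s found no p partner → padded with NULL.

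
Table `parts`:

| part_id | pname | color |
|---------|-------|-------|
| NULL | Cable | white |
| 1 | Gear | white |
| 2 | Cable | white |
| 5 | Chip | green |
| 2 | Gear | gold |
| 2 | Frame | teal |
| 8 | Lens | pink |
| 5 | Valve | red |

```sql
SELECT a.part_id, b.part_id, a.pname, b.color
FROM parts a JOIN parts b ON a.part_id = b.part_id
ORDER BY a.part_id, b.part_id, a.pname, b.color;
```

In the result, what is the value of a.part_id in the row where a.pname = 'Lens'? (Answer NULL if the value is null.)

INNER JOIN keeps only pairs where the ON condition holds.
Matching on a.part_id = b.part_id. A NULL in a compared column never satisfies the condition.
- a[0] part_id=NULL → no match; dropped.
- a[1] part_id=1 → 1 match(es) in b → 1 row(s).
- a[2] part_id=2 → 3 match(es) in b → 3 row(s).
- a[3] part_id=5 → 2 match(es) in b → 2 row(s).
- a[4] part_id=2 → 3 match(es) in b → 3 row(s).
- a[5] part_id=2 → 3 match(es) in b → 3 row(s).
- a[6] part_id=8 → 1 match(es) in b → 1 row(s).
- a[7] part_id=5 → 2 match(es) in b → 2 row(s).

8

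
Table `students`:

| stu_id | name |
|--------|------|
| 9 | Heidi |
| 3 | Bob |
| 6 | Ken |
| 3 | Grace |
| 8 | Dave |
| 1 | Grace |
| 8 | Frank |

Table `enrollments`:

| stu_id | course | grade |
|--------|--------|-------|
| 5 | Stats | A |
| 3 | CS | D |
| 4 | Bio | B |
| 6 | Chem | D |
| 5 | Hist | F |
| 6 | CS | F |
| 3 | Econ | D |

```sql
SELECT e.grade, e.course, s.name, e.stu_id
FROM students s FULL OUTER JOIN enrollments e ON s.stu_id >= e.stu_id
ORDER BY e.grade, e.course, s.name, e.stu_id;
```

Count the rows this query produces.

33

FULL OUTER JOIN keeps every row from both sides; unmatched rows get NULL for the other side's columns.
Matching on s.stu_id >= e.stu_id.
- s row (stu_id=9): matches 7 e row(s) → 7 output row(s).
- s row (stu_id=3): matches 2 e row(s) → 2 output row(s).
- s row (stu_id=6): matches 7 e row(s) → 7 output row(s).
- s row (stu_id=3): matches 2 e row(s) → 2 output row(s).
- s row (stu_id=8): matches 7 e row(s) → 7 output row(s).
- s row (stu_id=1): no match → kept, e columns NULL.
- s row (stu_id=8): matches 7 e row(s) → 7 output row(s).
Total: 32 matched + 1 padded = 33 rows.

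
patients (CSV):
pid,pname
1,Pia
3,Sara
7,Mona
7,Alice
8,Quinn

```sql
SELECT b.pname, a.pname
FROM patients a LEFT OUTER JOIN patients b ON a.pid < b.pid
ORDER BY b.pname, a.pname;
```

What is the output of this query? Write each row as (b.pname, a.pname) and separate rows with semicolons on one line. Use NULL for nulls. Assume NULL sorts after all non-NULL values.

LEFT JOIN keeps every row from `patients a`; unmatched rows get NULL for `patients b`'s columns.
Matching on a.pid < b.pid.
- a[0] pid=1 → 4 match(es) in b → 4 row(s).
- a[1] pid=3 → 3 match(es) in b → 3 row(s).
- a[2] pid=7 → 1 match(es) in b → 1 row(s).
- a[3] pid=7 → 1 match(es) in b → 1 row(s).
- a[4] pid=8 → no match; kept with NULLs on the b side.
After projecting and ordering:
b.pname | a.pname
Alice | Pia
Alice | Sara
Mona | Pia
Mona | Sara
Quinn | Alice
Quinn | Mona
Quinn | Pia
Quinn | Sara
Sara | Pia
NULL | Quinn

(Alice, Pia); (Alice, Sara); (Mona, Pia); (Mona, Sara); (Quinn, Alice); (Quinn, Mona); (Quinn, Pia); (Quinn, Sara); (Sara, Pia); (NULL, Quinn)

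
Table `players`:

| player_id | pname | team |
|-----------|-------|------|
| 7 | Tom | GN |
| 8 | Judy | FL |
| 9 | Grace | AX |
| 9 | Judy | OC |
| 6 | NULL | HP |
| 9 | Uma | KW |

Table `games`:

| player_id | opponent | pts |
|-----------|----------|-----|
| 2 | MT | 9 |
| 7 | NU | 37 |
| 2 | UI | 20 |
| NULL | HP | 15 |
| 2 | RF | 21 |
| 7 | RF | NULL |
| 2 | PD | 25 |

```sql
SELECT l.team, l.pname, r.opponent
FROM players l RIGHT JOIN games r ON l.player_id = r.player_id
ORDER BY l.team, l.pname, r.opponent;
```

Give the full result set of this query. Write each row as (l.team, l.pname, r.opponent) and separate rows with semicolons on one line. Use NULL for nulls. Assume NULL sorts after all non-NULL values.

(GN, Tom, NU); (GN, Tom, RF); (NULL, NULL, HP); (NULL, NULL, MT); (NULL, NULL, PD); (NULL, NULL, RF); (NULL, NULL, UI)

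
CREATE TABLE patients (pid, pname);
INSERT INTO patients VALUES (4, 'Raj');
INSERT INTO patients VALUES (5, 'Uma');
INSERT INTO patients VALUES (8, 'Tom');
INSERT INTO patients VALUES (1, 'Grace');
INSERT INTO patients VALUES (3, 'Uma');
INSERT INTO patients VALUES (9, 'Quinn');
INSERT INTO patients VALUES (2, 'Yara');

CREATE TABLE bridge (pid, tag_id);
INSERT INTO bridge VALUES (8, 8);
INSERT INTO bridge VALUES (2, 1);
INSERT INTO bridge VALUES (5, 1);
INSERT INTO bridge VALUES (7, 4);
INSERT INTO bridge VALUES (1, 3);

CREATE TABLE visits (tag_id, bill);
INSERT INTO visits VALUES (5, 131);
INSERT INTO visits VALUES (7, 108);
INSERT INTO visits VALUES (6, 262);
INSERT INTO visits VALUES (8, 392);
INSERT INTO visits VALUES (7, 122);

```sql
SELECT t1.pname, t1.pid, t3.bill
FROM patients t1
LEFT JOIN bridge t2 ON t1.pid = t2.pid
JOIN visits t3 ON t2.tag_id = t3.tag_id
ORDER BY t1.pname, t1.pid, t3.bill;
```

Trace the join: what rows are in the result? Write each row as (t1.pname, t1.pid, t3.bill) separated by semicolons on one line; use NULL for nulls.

Step 1 — t1 LEFT JOIN t2 on pid → 7 row(s).
Then INNER JOIN `visits t3` on tag_id: keep only rows whose t2.tag_id appears in t3.

(Tom, 8, 392)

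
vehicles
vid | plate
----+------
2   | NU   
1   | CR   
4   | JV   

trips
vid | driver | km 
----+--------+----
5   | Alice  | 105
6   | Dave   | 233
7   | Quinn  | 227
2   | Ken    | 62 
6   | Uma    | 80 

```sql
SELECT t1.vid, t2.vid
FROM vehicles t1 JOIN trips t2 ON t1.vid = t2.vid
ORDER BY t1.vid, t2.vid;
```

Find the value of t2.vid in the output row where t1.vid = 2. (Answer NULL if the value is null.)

INNER JOIN keeps only pairs where the ON condition holds.
Matching on t1.vid = t2.vid.
- t1 (vid=2) pairs with 1 row(s) of t2.
- t1 (vid=1) has no partner → excluded.
- t1 (vid=4) has no partner → excluded.

2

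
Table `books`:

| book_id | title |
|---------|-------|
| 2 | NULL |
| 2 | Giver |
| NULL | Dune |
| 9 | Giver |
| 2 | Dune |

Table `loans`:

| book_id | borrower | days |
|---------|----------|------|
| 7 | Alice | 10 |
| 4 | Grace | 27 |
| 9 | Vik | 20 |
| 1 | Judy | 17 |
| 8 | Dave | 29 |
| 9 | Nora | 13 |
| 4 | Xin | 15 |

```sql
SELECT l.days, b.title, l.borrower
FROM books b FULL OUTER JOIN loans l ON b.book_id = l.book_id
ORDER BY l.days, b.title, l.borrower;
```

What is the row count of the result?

11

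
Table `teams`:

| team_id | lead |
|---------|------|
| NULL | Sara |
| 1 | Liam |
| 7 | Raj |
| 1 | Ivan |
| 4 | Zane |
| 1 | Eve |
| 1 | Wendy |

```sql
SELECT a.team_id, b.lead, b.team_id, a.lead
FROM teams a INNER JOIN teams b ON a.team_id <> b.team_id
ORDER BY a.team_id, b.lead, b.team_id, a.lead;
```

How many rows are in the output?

INNER JOIN keeps only pairs where the ON condition holds.
Matching on a.team_id <> b.team_id. A NULL in a compared column never satisfies the condition.
Matched pairs: 18.
Total: 18 rows.

18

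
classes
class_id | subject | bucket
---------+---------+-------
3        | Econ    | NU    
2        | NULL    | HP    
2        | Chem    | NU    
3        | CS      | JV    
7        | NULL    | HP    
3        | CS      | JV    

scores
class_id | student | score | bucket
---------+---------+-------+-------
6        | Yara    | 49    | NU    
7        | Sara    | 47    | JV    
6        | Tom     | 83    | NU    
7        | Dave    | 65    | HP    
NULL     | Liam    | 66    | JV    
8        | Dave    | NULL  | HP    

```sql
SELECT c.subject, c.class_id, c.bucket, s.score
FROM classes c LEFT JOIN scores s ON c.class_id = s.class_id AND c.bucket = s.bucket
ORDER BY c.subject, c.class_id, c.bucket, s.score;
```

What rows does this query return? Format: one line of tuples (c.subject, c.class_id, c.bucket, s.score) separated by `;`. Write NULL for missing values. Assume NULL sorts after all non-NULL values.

(CS, 3, JV, NULL); (CS, 3, JV, NULL); (Chem, 2, NU, NULL); (Econ, 3, NU, NULL); (NULL, 2, HP, NULL); (NULL, 7, HP, 65)

LEFT JOIN keeps every row from `classes`; unmatched rows get NULL for `scores`'s columns.
Matching on c.class_id = s.class_id AND c.bucket = s.bucket. A NULL in a compared column never satisfies the condition.
- c (class_id=3, bucket=NU) has no partner → padded with NULL.
- c (class_id=2, bucket=HP) has no partner → padded with NULL.
- c (class_id=2, bucket=NU) has no partner → padded with NULL.
- c (class_id=3, bucket=JV) has no partner → padded with NULL.
- c (class_id=7, bucket=HP) pairs with 1 row(s) of s.
- c (class_id=3, bucket=JV) has no partner → padded with NULL.
After projecting and ordering:
c.subject | c.class_id | c.bucket | s.score
CS | 3 | JV | NULL
CS | 3 | JV | NULL
Chem | 2 | NU | NULL
Econ | 3 | NU | NULL
NULL | 2 | HP | NULL
NULL | 7 | HP | 65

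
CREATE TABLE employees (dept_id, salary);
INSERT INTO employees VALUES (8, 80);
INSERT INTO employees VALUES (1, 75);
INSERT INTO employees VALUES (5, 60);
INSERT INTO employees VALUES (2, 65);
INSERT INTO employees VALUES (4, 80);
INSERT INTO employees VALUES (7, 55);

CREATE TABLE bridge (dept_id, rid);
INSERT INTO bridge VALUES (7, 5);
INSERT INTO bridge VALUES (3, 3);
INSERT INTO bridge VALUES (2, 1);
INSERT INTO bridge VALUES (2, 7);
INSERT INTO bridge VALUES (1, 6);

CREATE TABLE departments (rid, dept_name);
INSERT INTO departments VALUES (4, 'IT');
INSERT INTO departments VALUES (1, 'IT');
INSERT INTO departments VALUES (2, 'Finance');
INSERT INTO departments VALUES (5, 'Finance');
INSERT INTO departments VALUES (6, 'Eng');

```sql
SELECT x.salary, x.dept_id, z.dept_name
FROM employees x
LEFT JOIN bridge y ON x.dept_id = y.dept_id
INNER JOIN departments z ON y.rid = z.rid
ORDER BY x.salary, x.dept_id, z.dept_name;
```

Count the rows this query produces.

Joins associate left-to-right: employees LEFT JOIN bridge on dept_id gives 7 intermediate row(s).
Then INNER JOIN `departments z` on rid: keep only rows whose y.rid appears in z.
Result: 3 row(s).

3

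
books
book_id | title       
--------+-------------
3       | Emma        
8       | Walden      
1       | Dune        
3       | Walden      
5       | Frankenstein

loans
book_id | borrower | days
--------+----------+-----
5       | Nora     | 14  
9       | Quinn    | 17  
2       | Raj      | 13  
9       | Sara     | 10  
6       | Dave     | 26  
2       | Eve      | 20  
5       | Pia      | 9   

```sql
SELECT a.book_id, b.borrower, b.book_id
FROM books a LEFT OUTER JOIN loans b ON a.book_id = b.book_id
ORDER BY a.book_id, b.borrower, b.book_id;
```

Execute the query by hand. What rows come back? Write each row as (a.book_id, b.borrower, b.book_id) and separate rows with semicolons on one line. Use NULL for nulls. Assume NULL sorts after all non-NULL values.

(1, NULL, NULL); (3, NULL, NULL); (3, NULL, NULL); (5, Nora, 5); (5, Pia, 5); (8, NULL, NULL)

LEFT JOIN keeps every row from `books`; unmatched rows get NULL for `loans`'s columns.
Matching on a.book_id = b.book_id.
Matched pairs: 2; unmatched a rows kept: 4.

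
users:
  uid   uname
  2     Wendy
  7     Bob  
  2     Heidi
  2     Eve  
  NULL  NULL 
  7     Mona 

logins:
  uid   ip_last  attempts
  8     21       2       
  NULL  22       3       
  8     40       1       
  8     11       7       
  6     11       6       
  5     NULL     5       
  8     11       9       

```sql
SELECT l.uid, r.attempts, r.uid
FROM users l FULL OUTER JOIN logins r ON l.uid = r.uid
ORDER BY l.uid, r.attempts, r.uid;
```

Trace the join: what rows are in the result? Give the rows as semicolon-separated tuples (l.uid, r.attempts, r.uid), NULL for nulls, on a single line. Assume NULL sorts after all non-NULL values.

(2, NULL, NULL); (2, NULL, NULL); (2, NULL, NULL); (7, NULL, NULL); (7, NULL, NULL); (NULL, 1, 8); (NULL, 2, 8); (NULL, 3, NULL); (NULL, 5, 5); (NULL, 6, 6); (NULL, 7, 8); (NULL, 9, 8); (NULL, NULL, NULL)

FULL OUTER JOIN keeps every row from both sides; unmatched rows get NULL for the other side's columns.
Matching on l.uid = r.uid. A NULL in a compared column never satisfies the condition.
- l row (uid=2): no match → kept, r columns NULL.
- l row (uid=7): no match → kept, r columns NULL.
- l row (uid=2): no match → kept, r columns NULL.
- l row (uid=2): no match → kept, r columns NULL.
- l row (uid=NULL): no match → kept, r columns NULL.
- l row (uid=7): no match → kept, r columns NULL.
- plus 7 unmatched r row(s), each kept with NULL l columns.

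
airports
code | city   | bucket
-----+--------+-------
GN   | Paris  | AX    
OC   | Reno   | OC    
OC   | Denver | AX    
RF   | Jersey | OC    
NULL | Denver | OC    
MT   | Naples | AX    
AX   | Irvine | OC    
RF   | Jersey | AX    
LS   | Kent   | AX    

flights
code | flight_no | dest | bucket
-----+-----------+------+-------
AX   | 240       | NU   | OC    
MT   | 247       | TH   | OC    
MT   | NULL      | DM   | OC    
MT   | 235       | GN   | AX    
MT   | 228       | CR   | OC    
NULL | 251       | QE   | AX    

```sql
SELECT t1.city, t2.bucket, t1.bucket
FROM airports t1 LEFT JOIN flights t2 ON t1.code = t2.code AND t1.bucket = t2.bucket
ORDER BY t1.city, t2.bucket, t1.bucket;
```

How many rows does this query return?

9

LEFT JOIN keeps every row from `airports`; unmatched rows get NULL for `flights`'s columns.
Matching on t1.code = t2.code AND t1.bucket = t2.bucket. A NULL in a compared column never satisfies the condition.
- t1 (code=GN, bucket=AX) has no partner → padded with NULL.
- t1 (code=OC, bucket=OC) has no partner → padded with NULL.
- t1 (code=OC, bucket=AX) has no partner → padded with NULL.
- t1 (code=RF, bucket=OC) has no partner → padded with NULL.
- t1 (code=NULL, bucket=OC) has no partner → padded with NULL.
- t1 (code=MT, bucket=AX) pairs with 1 row(s) of t2.
- t1 (code=AX, bucket=OC) pairs with 1 row(s) of t2.
- t1 (code=RF, bucket=AX) has no partner → padded with NULL.
- t1 (code=LS, bucket=AX) has no partner → padded with NULL.
Total: 2 matched + 7 padded = 9 rows.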